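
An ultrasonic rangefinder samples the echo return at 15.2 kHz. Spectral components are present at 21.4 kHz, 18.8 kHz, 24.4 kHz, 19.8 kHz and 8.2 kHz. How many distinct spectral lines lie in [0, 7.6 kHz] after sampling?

5

fs/2 = 7.6 kHz.
21.4 kHz mod fs = 6.2 kHz.
6.2 kHz ≤ fs/2 = 7.6 kHz, appears at 6.2 kHz.
18.8 kHz mod fs = 3.6 kHz.
3.6 kHz ≤ fs/2 = 7.6 kHz, appears at 3.6 kHz.
24.4 kHz mod fs = 9.2 kHz.
9.2 kHz > fs/2 = 7.6 kHz, folds to fs − 9.2 kHz = 6 kHz.
19.8 kHz mod fs = 4.6 kHz.
4.6 kHz ≤ fs/2 = 7.6 kHz, appears at 4.6 kHz.
8.2 kHz > fs/2 = 7.6 kHz, folds to fs − 8.2 kHz = 7 kHz.
Distinct values: {3.6 kHz, 4.6 kHz, 6 kHz, 6.2 kHz, 7 kHz} → 5.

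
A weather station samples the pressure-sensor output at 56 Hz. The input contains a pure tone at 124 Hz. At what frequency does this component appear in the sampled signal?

124 Hz mod fs = 12 Hz.
12 Hz ≤ fs/2 = 28 Hz, appears at 12 Hz.

12 Hz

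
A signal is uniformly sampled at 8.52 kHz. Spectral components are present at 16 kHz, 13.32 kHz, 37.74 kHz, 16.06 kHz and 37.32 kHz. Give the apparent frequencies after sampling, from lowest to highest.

fs/2 = 4.26 kHz.
16 kHz mod fs = 7.48 kHz.
7.48 kHz > fs/2 = 4.26 kHz, folds to fs − 7.48 kHz = 1.04 kHz.
13.32 kHz mod fs = 4.8 kHz.
4.8 kHz > fs/2 = 4.26 kHz, folds to fs − 4.8 kHz = 3.72 kHz.
37.74 kHz mod fs = 3.66 kHz.
3.66 kHz ≤ fs/2 = 4.26 kHz, appears at 3.66 kHz.
16.06 kHz mod fs = 7.54 kHz.
7.54 kHz > fs/2 = 4.26 kHz, folds to fs − 7.54 kHz = 0.98 kHz.
37.32 kHz mod fs = 3.24 kHz.
3.24 kHz ≤ fs/2 = 4.26 kHz, appears at 3.24 kHz.
Distinct values: {0.98 kHz, 1.04 kHz, 3.24 kHz, 3.66 kHz, 3.72 kHz}.

0.98 kHz, 1.04 kHz, 3.24 kHz, 3.66 kHz, 3.72 kHz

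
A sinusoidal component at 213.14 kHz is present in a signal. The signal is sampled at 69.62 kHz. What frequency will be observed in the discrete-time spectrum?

4.28 kHz

213.14 kHz mod fs = 4.28 kHz.
4.28 kHz ≤ fs/2 = 34.81 kHz, appears at 4.28 kHz.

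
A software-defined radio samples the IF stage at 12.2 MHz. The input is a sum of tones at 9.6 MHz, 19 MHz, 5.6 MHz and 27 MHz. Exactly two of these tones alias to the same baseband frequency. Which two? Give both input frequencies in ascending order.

9.6 MHz, 27 MHz

fs/2 = 6.1 MHz.
9.6 MHz > fs/2 = 6.1 MHz, folds to fs − 9.6 MHz = 2.6 MHz.
19 MHz mod fs = 6.8 MHz.
6.8 MHz > fs/2 = 6.1 MHz, folds to fs − 6.8 MHz = 5.4 MHz.
5.6 MHz ≤ fs/2 = 6.1 MHz, passes unchanged.
27 MHz mod fs = 2.6 MHz.
2.6 MHz ≤ fs/2 = 6.1 MHz, appears at 2.6 MHz.
9.6 MHz and 27 MHz both map to 2.6 MHz.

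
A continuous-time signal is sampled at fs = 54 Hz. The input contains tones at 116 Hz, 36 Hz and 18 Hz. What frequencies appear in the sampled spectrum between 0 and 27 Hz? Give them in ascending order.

8 Hz, 18 Hz

fs/2 = 27 Hz.
116 Hz mod fs = 8 Hz.
8 Hz ≤ fs/2 = 27 Hz, appears at 8 Hz.
36 Hz > fs/2 = 27 Hz, folds to fs − 36 Hz = 18 Hz.
18 Hz ≤ fs/2 = 27 Hz, passes unchanged.
Distinct values: {8 Hz, 18 Hz}.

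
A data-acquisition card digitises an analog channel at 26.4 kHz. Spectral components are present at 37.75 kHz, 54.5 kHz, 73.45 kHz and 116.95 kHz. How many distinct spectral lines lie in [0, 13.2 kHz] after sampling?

3

fs/2 = 13.2 kHz.
37.75 kHz mod fs = 11.35 kHz.
11.35 kHz ≤ fs/2 = 13.2 kHz, appears at 11.35 kHz.
54.5 kHz mod fs = 1.7 kHz.
1.7 kHz ≤ fs/2 = 13.2 kHz, appears at 1.7 kHz.
73.45 kHz mod fs = 20.65 kHz.
20.65 kHz > fs/2 = 13.2 kHz, folds to fs − 20.65 kHz = 5.75 kHz.
116.95 kHz mod fs = 11.35 kHz.
11.35 kHz ≤ fs/2 = 13.2 kHz, appears at 11.35 kHz.
Distinct values: {1.7 kHz, 5.75 kHz, 11.35 kHz} → 3.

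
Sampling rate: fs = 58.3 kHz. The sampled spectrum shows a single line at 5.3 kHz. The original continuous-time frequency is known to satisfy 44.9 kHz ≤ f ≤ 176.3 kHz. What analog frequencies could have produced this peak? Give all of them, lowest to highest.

53 kHz, 63.6 kHz, 111.3 kHz, 121.9 kHz, 169.6 kHz

Frequencies that alias to 5.3 kHz are k·fs ± 5.3 kHz for integer k ≥ 0.
k=0: 5.3 kHz.
k=1: 53 kHz, 63.6 kHz.
k=2: 111.3 kHz, 121.9 kHz.
k=3: 169.6 kHz, 180.2 kHz.
k=4: 227.9 kHz, 238.5 kHz.
Within [44.9 kHz, 176.3 kHz]: 53 kHz, 63.6 kHz, 111.3 kHz, 121.9 kHz, 169.6 kHz.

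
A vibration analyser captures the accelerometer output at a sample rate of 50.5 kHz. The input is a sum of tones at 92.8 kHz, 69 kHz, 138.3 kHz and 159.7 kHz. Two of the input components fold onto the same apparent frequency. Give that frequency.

fs/2 = 25.25 kHz.
92.8 kHz mod fs = 42.3 kHz.
42.3 kHz > fs/2 = 25.25 kHz, folds to fs − 42.3 kHz = 8.2 kHz.
69 kHz mod fs = 18.5 kHz.
18.5 kHz ≤ fs/2 = 25.25 kHz, appears at 18.5 kHz.
138.3 kHz mod fs = 37.3 kHz.
37.3 kHz > fs/2 = 25.25 kHz, folds to fs − 37.3 kHz = 13.2 kHz.
159.7 kHz mod fs = 8.2 kHz.
8.2 kHz ≤ fs/2 = 25.25 kHz, appears at 8.2 kHz.
92.8 kHz and 159.7 kHz both map to 8.2 kHz.

8.2 kHz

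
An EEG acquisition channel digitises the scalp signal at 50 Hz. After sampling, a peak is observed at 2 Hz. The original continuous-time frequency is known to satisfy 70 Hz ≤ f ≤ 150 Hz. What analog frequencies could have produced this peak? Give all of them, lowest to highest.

Frequencies that alias to 2 Hz are k·fs ± 2 Hz for integer k ≥ 0.
k=0: 2 Hz.
k=1: 48 Hz, 52 Hz.
k=2: 98 Hz, 102 Hz.
k=3: 148 Hz, 152 Hz.
k=4: 198 Hz, 202 Hz.
Within [70 Hz, 150 Hz]: 98 Hz, 102 Hz, 148 Hz.

98 Hz, 102 Hz, 148 Hz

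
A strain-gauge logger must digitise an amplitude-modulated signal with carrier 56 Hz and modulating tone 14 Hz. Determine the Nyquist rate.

AM sidebands sit at fc ± fm = 42 Hz and 70 Hz.
Highest-frequency component: 70 Hz.
Nyquist rate = 2 × 70 Hz = 140 Hz.

140 Hz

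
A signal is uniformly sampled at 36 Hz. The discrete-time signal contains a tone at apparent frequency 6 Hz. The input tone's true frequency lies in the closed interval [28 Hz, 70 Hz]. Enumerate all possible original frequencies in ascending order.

30 Hz, 42 Hz, 66 Hz

Frequencies that alias to 6 Hz are k·fs ± 6 Hz for integer k ≥ 0.
k=0: 6 Hz.
k=1: 30 Hz, 42 Hz.
k=2: 66 Hz, 78 Hz.
k=3: 102 Hz, 114 Hz.
Within [28 Hz, 70 Hz]: 30 Hz, 42 Hz, 66 Hz.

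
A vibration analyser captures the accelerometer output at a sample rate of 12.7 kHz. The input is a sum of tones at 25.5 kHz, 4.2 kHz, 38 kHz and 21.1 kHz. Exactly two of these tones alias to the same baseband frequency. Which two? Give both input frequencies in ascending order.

fs/2 = 6.35 kHz.
25.5 kHz mod fs = 0.1 kHz.
0.1 kHz ≤ fs/2 = 6.35 kHz, appears at 0.1 kHz.
4.2 kHz ≤ fs/2 = 6.35 kHz, passes unchanged.
38 kHz mod fs = 12.6 kHz.
12.6 kHz > fs/2 = 6.35 kHz, folds to fs − 12.6 kHz = 0.1 kHz.
21.1 kHz mod fs = 8.4 kHz.
8.4 kHz > fs/2 = 6.35 kHz, folds to fs − 8.4 kHz = 4.3 kHz.
25.5 kHz and 38 kHz both map to 0.1 kHz.

25.5 kHz, 38 kHz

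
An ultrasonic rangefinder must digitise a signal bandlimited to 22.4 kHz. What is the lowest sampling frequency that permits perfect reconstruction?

44.8 kHz

Nyquist rate = 2 × 22.4 kHz = 44.8 kHz.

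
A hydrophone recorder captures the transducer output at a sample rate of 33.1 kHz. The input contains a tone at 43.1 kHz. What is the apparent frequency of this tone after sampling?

10 kHz

43.1 kHz mod fs = 10 kHz.
10 kHz ≤ fs/2 = 16.55 kHz, appears at 10 kHz.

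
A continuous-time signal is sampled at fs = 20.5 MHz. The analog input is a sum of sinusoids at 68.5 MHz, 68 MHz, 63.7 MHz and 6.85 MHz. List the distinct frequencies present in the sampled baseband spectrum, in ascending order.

fs/2 = 10.25 MHz.
68.5 MHz mod fs = 7 MHz.
7 MHz ≤ fs/2 = 10.25 MHz, appears at 7 MHz.
68 MHz mod fs = 6.5 MHz.
6.5 MHz ≤ fs/2 = 10.25 MHz, appears at 6.5 MHz.
63.7 MHz mod fs = 2.2 MHz.
2.2 MHz ≤ fs/2 = 10.25 MHz, appears at 2.2 MHz.
6.85 MHz ≤ fs/2 = 10.25 MHz, passes unchanged.
Distinct values: {2.2 MHz, 6.5 MHz, 6.85 MHz, 7 MHz}.

2.2 MHz, 6.5 MHz, 6.85 MHz, 7 MHz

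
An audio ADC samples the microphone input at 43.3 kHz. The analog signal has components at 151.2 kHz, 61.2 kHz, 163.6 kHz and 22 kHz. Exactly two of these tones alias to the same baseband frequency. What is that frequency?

fs/2 = 21.65 kHz.
151.2 kHz mod fs = 21.3 kHz.
21.3 kHz ≤ fs/2 = 21.65 kHz, appears at 21.3 kHz.
61.2 kHz mod fs = 17.9 kHz.
17.9 kHz ≤ fs/2 = 21.65 kHz, appears at 17.9 kHz.
163.6 kHz mod fs = 33.7 kHz.
33.7 kHz > fs/2 = 21.65 kHz, folds to fs − 33.7 kHz = 9.6 kHz.
22 kHz > fs/2 = 21.65 kHz, folds to fs − 22 kHz = 21.3 kHz.
22 kHz and 151.2 kHz both map to 21.3 kHz.

21.3 kHz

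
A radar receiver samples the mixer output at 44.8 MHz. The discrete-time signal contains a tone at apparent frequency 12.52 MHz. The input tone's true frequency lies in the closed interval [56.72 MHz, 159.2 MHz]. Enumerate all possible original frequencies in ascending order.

57.32 MHz, 77.08 MHz, 102.12 MHz, 121.88 MHz, 146.92 MHz

Frequencies that alias to 12.52 MHz are k·fs ± 12.52 MHz for integer k ≥ 0.
k=0: 12.52 MHz.
k=1: 32.28 MHz, 57.32 MHz.
k=2: 77.08 MHz, 102.12 MHz.
k=3: 121.88 MHz, 146.92 MHz.
k=4: 166.68 MHz, 191.72 MHz.
Within [56.72 MHz, 159.2 MHz]: 57.32 MHz, 77.08 MHz, 102.12 MHz, 121.88 MHz, 146.92 MHz.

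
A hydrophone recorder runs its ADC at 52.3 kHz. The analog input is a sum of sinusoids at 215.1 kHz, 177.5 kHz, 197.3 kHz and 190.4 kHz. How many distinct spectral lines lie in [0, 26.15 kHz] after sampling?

fs/2 = 26.15 kHz.
215.1 kHz mod fs = 5.9 kHz.
5.9 kHz ≤ fs/2 = 26.15 kHz, appears at 5.9 kHz.
177.5 kHz mod fs = 20.6 kHz.
20.6 kHz ≤ fs/2 = 26.15 kHz, appears at 20.6 kHz.
197.3 kHz mod fs = 40.4 kHz.
40.4 kHz > fs/2 = 26.15 kHz, folds to fs − 40.4 kHz = 11.9 kHz.
190.4 kHz mod fs = 33.5 kHz.
33.5 kHz > fs/2 = 26.15 kHz, folds to fs − 33.5 kHz = 18.8 kHz.
Distinct values: {5.9 kHz, 11.9 kHz, 18.8 kHz, 20.6 kHz} → 4.

4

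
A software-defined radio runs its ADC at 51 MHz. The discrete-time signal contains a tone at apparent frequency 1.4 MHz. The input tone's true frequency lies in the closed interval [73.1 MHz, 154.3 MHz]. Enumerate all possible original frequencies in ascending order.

100.6 MHz, 103.4 MHz, 151.6 MHz

Frequencies that alias to 1.4 MHz are k·fs ± 1.4 MHz for integer k ≥ 0.
k=0: 1.4 MHz.
k=1: 49.6 MHz, 52.4 MHz.
k=2: 100.6 MHz, 103.4 MHz.
k=3: 151.6 MHz, 154.4 MHz.
k=4: 202.6 MHz, 205.4 MHz.
Within [73.1 MHz, 154.3 MHz]: 100.6 MHz, 103.4 MHz, 151.6 MHz.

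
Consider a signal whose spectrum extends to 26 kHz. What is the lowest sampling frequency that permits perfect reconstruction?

52 kHz

Nyquist rate = 2 × 26 kHz = 52 kHz.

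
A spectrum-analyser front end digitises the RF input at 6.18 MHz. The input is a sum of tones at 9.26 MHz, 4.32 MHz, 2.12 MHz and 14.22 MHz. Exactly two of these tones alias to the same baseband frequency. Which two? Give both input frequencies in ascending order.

fs/2 = 3.09 MHz.
9.26 MHz mod fs = 3.08 MHz.
3.08 MHz ≤ fs/2 = 3.09 MHz, appears at 3.08 MHz.
4.32 MHz > fs/2 = 3.09 MHz, folds to fs − 4.32 MHz = 1.86 MHz.
2.12 MHz ≤ fs/2 = 3.09 MHz, passes unchanged.
14.22 MHz mod fs = 1.86 MHz.
1.86 MHz ≤ fs/2 = 3.09 MHz, appears at 1.86 MHz.
4.32 MHz and 14.22 MHz both map to 1.86 MHz.

4.32 MHz, 14.22 MHz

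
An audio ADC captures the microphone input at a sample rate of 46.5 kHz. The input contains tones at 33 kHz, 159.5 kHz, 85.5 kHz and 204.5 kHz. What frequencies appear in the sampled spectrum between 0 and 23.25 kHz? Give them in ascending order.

7.5 kHz, 13.5 kHz, 18.5 kHz, 20 kHz

fs/2 = 23.25 kHz.
33 kHz > fs/2 = 23.25 kHz, folds to fs − 33 kHz = 13.5 kHz.
159.5 kHz mod fs = 20 kHz.
20 kHz ≤ fs/2 = 23.25 kHz, appears at 20 kHz.
85.5 kHz mod fs = 39 kHz.
39 kHz > fs/2 = 23.25 kHz, folds to fs − 39 kHz = 7.5 kHz.
204.5 kHz mod fs = 18.5 kHz.
18.5 kHz ≤ fs/2 = 23.25 kHz, appears at 18.5 kHz.
Distinct values: {7.5 kHz, 13.5 kHz, 18.5 kHz, 20 kHz}.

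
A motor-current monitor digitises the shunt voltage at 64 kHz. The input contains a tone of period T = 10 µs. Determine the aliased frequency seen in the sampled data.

28 kHz

T = 10 µs → f = 1/T = 100 kHz.
100 kHz mod fs = 36 kHz.
36 kHz > fs/2 = 32 kHz, folds to fs − 36 kHz = 28 kHz.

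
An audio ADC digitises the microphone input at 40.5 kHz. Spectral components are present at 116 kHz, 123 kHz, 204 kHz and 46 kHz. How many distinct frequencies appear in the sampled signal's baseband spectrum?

fs/2 = 20.25 kHz.
116 kHz mod fs = 35 kHz.
35 kHz > fs/2 = 20.25 kHz, folds to fs − 35 kHz = 5.5 kHz.
123 kHz mod fs = 1.5 kHz.
1.5 kHz ≤ fs/2 = 20.25 kHz, appears at 1.5 kHz.
204 kHz mod fs = 1.5 kHz.
1.5 kHz ≤ fs/2 = 20.25 kHz, appears at 1.5 kHz.
46 kHz mod fs = 5.5 kHz.
5.5 kHz ≤ fs/2 = 20.25 kHz, appears at 5.5 kHz.
Distinct values: {1.5 kHz, 5.5 kHz} → 2.

2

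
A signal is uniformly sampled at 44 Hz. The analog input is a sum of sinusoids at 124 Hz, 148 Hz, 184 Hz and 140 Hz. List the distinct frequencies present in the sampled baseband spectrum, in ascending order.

8 Hz, 16 Hz

fs/2 = 22 Hz.
124 Hz mod fs = 36 Hz.
36 Hz > fs/2 = 22 Hz, folds to fs − 36 Hz = 8 Hz.
148 Hz mod fs = 16 Hz.
16 Hz ≤ fs/2 = 22 Hz, appears at 16 Hz.
184 Hz mod fs = 8 Hz.
8 Hz ≤ fs/2 = 22 Hz, appears at 8 Hz.
140 Hz mod fs = 8 Hz.
8 Hz ≤ fs/2 = 22 Hz, appears at 8 Hz.
Distinct values: {8 Hz, 16 Hz}.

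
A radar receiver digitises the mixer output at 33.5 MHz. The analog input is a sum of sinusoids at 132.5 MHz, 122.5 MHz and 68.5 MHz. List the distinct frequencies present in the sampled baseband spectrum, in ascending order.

fs/2 = 16.75 MHz.
132.5 MHz mod fs = 32 MHz.
32 MHz > fs/2 = 16.75 MHz, folds to fs − 32 MHz = 1.5 MHz.
122.5 MHz mod fs = 22 MHz.
22 MHz > fs/2 = 16.75 MHz, folds to fs − 22 MHz = 11.5 MHz.
68.5 MHz mod fs = 1.5 MHz.
1.5 MHz ≤ fs/2 = 16.75 MHz, appears at 1.5 MHz.
Distinct values: {1.5 MHz, 11.5 MHz}.

1.5 MHz, 11.5 MHz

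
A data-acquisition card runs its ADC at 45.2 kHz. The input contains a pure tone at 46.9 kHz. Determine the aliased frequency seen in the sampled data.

1.7 kHz

46.9 kHz mod fs = 1.7 kHz.
1.7 kHz ≤ fs/2 = 22.6 kHz, appears at 1.7 kHz.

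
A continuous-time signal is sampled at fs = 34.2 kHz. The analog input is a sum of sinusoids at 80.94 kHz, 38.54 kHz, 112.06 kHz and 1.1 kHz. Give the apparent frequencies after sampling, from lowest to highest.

fs/2 = 17.1 kHz.
80.94 kHz mod fs = 12.54 kHz.
12.54 kHz ≤ fs/2 = 17.1 kHz, appears at 12.54 kHz.
38.54 kHz mod fs = 4.34 kHz.
4.34 kHz ≤ fs/2 = 17.1 kHz, appears at 4.34 kHz.
112.06 kHz mod fs = 9.46 kHz.
9.46 kHz ≤ fs/2 = 17.1 kHz, appears at 9.46 kHz.
1.1 kHz ≤ fs/2 = 17.1 kHz, passes unchanged.
Distinct values: {1.1 kHz, 4.34 kHz, 9.46 kHz, 12.54 kHz}.

1.1 kHz, 4.34 kHz, 9.46 kHz, 12.54 kHz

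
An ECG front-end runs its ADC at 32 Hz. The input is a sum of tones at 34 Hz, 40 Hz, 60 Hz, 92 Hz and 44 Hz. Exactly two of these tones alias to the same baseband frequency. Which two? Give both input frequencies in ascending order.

fs/2 = 16 Hz.
34 Hz mod fs = 2 Hz.
2 Hz ≤ fs/2 = 16 Hz, appears at 2 Hz.
40 Hz mod fs = 8 Hz.
8 Hz ≤ fs/2 = 16 Hz, appears at 8 Hz.
60 Hz mod fs = 28 Hz.
28 Hz > fs/2 = 16 Hz, folds to fs − 28 Hz = 4 Hz.
92 Hz mod fs = 28 Hz.
28 Hz > fs/2 = 16 Hz, folds to fs − 28 Hz = 4 Hz.
44 Hz mod fs = 12 Hz.
12 Hz ≤ fs/2 = 16 Hz, appears at 12 Hz.
60 Hz and 92 Hz both map to 4 Hz.

60 Hz, 92 Hz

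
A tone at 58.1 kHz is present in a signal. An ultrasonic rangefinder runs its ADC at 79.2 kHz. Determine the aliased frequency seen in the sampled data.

58.1 kHz > fs/2 = 39.6 kHz, folds to fs − 58.1 kHz = 21.1 kHz.

21.1 kHz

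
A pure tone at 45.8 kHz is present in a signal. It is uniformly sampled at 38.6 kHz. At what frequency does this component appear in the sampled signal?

45.8 kHz mod fs = 7.2 kHz.
7.2 kHz ≤ fs/2 = 19.3 kHz, appears at 7.2 kHz.

7.2 kHz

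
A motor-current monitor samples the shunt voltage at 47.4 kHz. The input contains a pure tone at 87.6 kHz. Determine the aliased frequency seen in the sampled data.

87.6 kHz mod fs = 40.2 kHz.
40.2 kHz > fs/2 = 23.7 kHz, folds to fs − 40.2 kHz = 7.2 kHz.

7.2 kHz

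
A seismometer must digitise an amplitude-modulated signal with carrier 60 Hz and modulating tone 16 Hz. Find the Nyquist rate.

152 Hz

AM sidebands sit at fc ± fm = 44 Hz and 76 Hz.
Highest-frequency component: 76 Hz.
Nyquist rate = 2 × 76 Hz = 152 Hz.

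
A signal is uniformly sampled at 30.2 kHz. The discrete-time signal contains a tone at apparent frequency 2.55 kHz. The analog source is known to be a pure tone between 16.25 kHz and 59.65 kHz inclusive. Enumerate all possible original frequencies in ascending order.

27.65 kHz, 32.75 kHz, 57.85 kHz

Frequencies that alias to 2.55 kHz are k·fs ± 2.55 kHz for integer k ≥ 0.
k=0: 2.55 kHz.
k=1: 27.65 kHz, 32.75 kHz.
k=2: 57.85 kHz, 62.95 kHz.
k=3: 88.05 kHz, 93.15 kHz.
Within [16.25 kHz, 59.65 kHz]: 27.65 kHz, 32.75 kHz, 57.85 kHz.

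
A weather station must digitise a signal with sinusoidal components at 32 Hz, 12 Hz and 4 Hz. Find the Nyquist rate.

64 Hz

Highest-frequency component: 32 Hz.
Nyquist rate = 2 × 32 Hz = 64 Hz.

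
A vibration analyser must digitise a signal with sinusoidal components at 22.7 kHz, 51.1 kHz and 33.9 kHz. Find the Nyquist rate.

Highest-frequency component: 51.1 kHz.
Nyquist rate = 2 × 51.1 kHz = 102.2 kHz.

102.2 kHz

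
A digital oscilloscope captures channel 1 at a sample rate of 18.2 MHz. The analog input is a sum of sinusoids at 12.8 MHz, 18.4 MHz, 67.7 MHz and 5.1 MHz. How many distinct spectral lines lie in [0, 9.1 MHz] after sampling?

fs/2 = 9.1 MHz.
12.8 MHz > fs/2 = 9.1 MHz, folds to fs − 12.8 MHz = 5.4 MHz.
18.4 MHz mod fs = 0.2 MHz.
0.2 MHz ≤ fs/2 = 9.1 MHz, appears at 0.2 MHz.
67.7 MHz mod fs = 13.1 MHz.
13.1 MHz > fs/2 = 9.1 MHz, folds to fs − 13.1 MHz = 5.1 MHz.
5.1 MHz ≤ fs/2 = 9.1 MHz, passes unchanged.
Distinct values: {0.2 MHz, 5.1 MHz, 5.4 MHz} → 3.

3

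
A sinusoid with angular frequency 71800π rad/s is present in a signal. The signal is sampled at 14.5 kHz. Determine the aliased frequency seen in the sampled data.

6.9 kHz

ω = 71800π rad/s → f = ω/(2π) = 35900 Hz = 35.9 kHz.
35.9 kHz mod fs = 6.9 kHz.
6.9 kHz ≤ fs/2 = 7.25 kHz, appears at 6.9 kHz.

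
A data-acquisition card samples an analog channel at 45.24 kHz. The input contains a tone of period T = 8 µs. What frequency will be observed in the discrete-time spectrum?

10.72 kHz

T = 8 µs → f = 1/T = 125 kHz.
125 kHz mod fs = 34.52 kHz.
34.52 kHz > fs/2 = 22.62 kHz, folds to fs − 34.52 kHz = 10.72 kHz.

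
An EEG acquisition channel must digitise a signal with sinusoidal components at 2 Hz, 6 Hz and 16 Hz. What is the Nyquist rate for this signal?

Highest-frequency component: 16 Hz.
Nyquist rate = 2 × 16 Hz = 32 Hz.

32 Hz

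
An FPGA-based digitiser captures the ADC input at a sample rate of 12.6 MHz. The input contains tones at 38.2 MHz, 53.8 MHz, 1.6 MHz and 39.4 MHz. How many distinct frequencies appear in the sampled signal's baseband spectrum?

3

fs/2 = 6.3 MHz.
38.2 MHz mod fs = 0.4 MHz.
0.4 MHz ≤ fs/2 = 6.3 MHz, appears at 0.4 MHz.
53.8 MHz mod fs = 3.4 MHz.
3.4 MHz ≤ fs/2 = 6.3 MHz, appears at 3.4 MHz.
1.6 MHz ≤ fs/2 = 6.3 MHz, passes unchanged.
39.4 MHz mod fs = 1.6 MHz.
1.6 MHz ≤ fs/2 = 6.3 MHz, appears at 1.6 MHz.
Distinct values: {0.4 MHz, 1.6 MHz, 3.4 MHz} → 3.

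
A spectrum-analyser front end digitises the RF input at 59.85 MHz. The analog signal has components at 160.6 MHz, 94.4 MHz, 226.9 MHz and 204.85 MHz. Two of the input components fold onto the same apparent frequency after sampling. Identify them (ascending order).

fs/2 = 29.925 MHz.
160.6 MHz mod fs = 40.9 MHz.
40.9 MHz > fs/2 = 29.925 MHz, folds to fs − 40.9 MHz = 18.95 MHz.
94.4 MHz mod fs = 34.55 MHz.
34.55 MHz > fs/2 = 29.925 MHz, folds to fs − 34.55 MHz = 25.3 MHz.
226.9 MHz mod fs = 47.35 MHz.
47.35 MHz > fs/2 = 29.925 MHz, folds to fs − 47.35 MHz = 12.5 MHz.
204.85 MHz mod fs = 25.3 MHz.
25.3 MHz ≤ fs/2 = 29.925 MHz, appears at 25.3 MHz.
94.4 MHz and 204.85 MHz both map to 25.3 MHz.

94.4 MHz, 204.85 MHz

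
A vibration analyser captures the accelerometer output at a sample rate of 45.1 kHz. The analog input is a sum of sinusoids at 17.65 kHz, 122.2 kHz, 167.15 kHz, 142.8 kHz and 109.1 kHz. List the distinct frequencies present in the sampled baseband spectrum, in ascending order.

fs/2 = 22.55 kHz.
17.65 kHz ≤ fs/2 = 22.55 kHz, passes unchanged.
122.2 kHz mod fs = 32 kHz.
32 kHz > fs/2 = 22.55 kHz, folds to fs − 32 kHz = 13.1 kHz.
167.15 kHz mod fs = 31.85 kHz.
31.85 kHz > fs/2 = 22.55 kHz, folds to fs − 31.85 kHz = 13.25 kHz.
142.8 kHz mod fs = 7.5 kHz.
7.5 kHz ≤ fs/2 = 22.55 kHz, appears at 7.5 kHz.
109.1 kHz mod fs = 18.9 kHz.
18.9 kHz ≤ fs/2 = 22.55 kHz, appears at 18.9 kHz.
Distinct values: {7.5 kHz, 13.1 kHz, 13.25 kHz, 17.65 kHz, 18.9 kHz}.

7.5 kHz, 13.1 kHz, 13.25 kHz, 17.65 kHz, 18.9 kHz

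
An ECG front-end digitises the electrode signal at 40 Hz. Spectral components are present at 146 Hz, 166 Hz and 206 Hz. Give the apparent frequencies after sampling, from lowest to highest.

fs/2 = 20 Hz.
146 Hz mod fs = 26 Hz.
26 Hz > fs/2 = 20 Hz, folds to fs − 26 Hz = 14 Hz.
166 Hz mod fs = 6 Hz.
6 Hz ≤ fs/2 = 20 Hz, appears at 6 Hz.
206 Hz mod fs = 6 Hz.
6 Hz ≤ fs/2 = 20 Hz, appears at 6 Hz.
Distinct values: {6 Hz, 14 Hz}.

6 Hz, 14 Hz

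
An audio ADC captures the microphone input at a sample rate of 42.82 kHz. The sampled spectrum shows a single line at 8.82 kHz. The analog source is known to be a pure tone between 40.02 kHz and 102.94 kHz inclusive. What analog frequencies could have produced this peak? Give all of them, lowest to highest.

Frequencies that alias to 8.82 kHz are k·fs ± 8.82 kHz for integer k ≥ 0.
k=0: 8.82 kHz.
k=1: 34 kHz, 51.64 kHz.
k=2: 76.82 kHz, 94.46 kHz.
k=3: 119.64 kHz, 137.28 kHz.
Within [40.02 kHz, 102.94 kHz]: 51.64 kHz, 76.82 kHz, 94.46 kHz.

51.64 kHz, 76.82 kHz, 94.46 kHz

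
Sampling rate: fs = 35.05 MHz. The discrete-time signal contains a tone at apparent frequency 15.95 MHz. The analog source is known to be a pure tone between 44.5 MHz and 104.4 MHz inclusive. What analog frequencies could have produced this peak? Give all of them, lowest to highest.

Frequencies that alias to 15.95 MHz are k·fs ± 15.95 MHz for integer k ≥ 0.
k=0: 15.95 MHz.
k=1: 19.1 MHz, 51 MHz.
k=2: 54.15 MHz, 86.05 MHz.
k=3: 89.2 MHz, 121.1 MHz.
k=4: 124.25 MHz, 156.15 MHz.
Within [44.5 MHz, 104.4 MHz]: 51 MHz, 54.15 MHz, 86.05 MHz, 89.2 MHz.

51 MHz, 54.15 MHz, 86.05 MHz, 89.2 MHz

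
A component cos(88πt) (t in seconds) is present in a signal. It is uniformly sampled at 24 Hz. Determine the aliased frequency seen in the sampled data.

4 Hz

ω = 88π rad/s → f = ω/(2π) = 44 Hz.
44 Hz mod fs = 20 Hz.
20 Hz > fs/2 = 12 Hz, folds to fs − 20 Hz = 4 Hz.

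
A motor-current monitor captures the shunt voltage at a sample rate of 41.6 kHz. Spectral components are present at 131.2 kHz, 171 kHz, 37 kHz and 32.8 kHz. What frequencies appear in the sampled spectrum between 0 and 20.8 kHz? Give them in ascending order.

fs/2 = 20.8 kHz.
131.2 kHz mod fs = 6.4 kHz.
6.4 kHz ≤ fs/2 = 20.8 kHz, appears at 6.4 kHz.
171 kHz mod fs = 4.6 kHz.
4.6 kHz ≤ fs/2 = 20.8 kHz, appears at 4.6 kHz.
37 kHz > fs/2 = 20.8 kHz, folds to fs − 37 kHz = 4.6 kHz.
32.8 kHz > fs/2 = 20.8 kHz, folds to fs − 32.8 kHz = 8.8 kHz.
Distinct values: {4.6 kHz, 6.4 kHz, 8.8 kHz}.

4.6 kHz, 6.4 kHz, 8.8 kHz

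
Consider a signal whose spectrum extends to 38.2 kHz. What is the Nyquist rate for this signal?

76.4 kHz

Nyquist rate = 2 × 38.2 kHz = 76.4 kHz.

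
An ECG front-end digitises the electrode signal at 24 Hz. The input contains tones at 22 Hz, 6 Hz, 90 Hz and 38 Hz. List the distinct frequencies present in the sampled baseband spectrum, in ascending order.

2 Hz, 6 Hz, 10 Hz

fs/2 = 12 Hz.
22 Hz > fs/2 = 12 Hz, folds to fs − 22 Hz = 2 Hz.
6 Hz ≤ fs/2 = 12 Hz, passes unchanged.
90 Hz mod fs = 18 Hz.
18 Hz > fs/2 = 12 Hz, folds to fs − 18 Hz = 6 Hz.
38 Hz mod fs = 14 Hz.
14 Hz > fs/2 = 12 Hz, folds to fs − 14 Hz = 10 Hz.
Distinct values: {2 Hz, 6 Hz, 10 Hz}.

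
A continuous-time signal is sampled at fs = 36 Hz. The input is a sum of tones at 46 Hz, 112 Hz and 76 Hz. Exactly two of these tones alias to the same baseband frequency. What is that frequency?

4 Hz

fs/2 = 18 Hz.
46 Hz mod fs = 10 Hz.
10 Hz ≤ fs/2 = 18 Hz, appears at 10 Hz.
112 Hz mod fs = 4 Hz.
4 Hz ≤ fs/2 = 18 Hz, appears at 4 Hz.
76 Hz mod fs = 4 Hz.
4 Hz ≤ fs/2 = 18 Hz, appears at 4 Hz.
76 Hz and 112 Hz both map to 4 Hz.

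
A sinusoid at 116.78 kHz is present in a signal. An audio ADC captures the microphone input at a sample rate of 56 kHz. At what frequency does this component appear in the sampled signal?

116.78 kHz mod fs = 4.78 kHz.
4.78 kHz ≤ fs/2 = 28 kHz, appears at 4.78 kHz.

4.78 kHz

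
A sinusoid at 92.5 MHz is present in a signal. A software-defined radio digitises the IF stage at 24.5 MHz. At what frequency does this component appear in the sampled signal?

92.5 MHz mod fs = 19 MHz.
19 MHz > fs/2 = 12.25 MHz, folds to fs − 19 MHz = 5.5 MHz.

5.5 MHz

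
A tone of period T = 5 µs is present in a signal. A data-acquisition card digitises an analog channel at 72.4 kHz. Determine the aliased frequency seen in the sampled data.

17.2 kHz

T = 5 µs → f = 1/T = 200 kHz.
200 kHz mod fs = 55.2 kHz.
55.2 kHz > fs/2 = 36.2 kHz, folds to fs − 55.2 kHz = 17.2 kHz.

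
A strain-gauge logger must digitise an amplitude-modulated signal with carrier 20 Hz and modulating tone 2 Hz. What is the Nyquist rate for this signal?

44 Hz

AM sidebands sit at fc ± fm = 18 Hz and 22 Hz.
Highest-frequency component: 22 Hz.
Nyquist rate = 2 × 22 Hz = 44 Hz.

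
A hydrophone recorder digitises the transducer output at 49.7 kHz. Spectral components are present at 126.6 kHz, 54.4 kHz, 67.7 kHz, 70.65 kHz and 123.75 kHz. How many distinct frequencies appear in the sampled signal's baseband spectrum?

fs/2 = 24.85 kHz.
126.6 kHz mod fs = 27.2 kHz.
27.2 kHz > fs/2 = 24.85 kHz, folds to fs − 27.2 kHz = 22.5 kHz.
54.4 kHz mod fs = 4.7 kHz.
4.7 kHz ≤ fs/2 = 24.85 kHz, appears at 4.7 kHz.
67.7 kHz mod fs = 18 kHz.
18 kHz ≤ fs/2 = 24.85 kHz, appears at 18 kHz.
70.65 kHz mod fs = 20.95 kHz.
20.95 kHz ≤ fs/2 = 24.85 kHz, appears at 20.95 kHz.
123.75 kHz mod fs = 24.35 kHz.
24.35 kHz ≤ fs/2 = 24.85 kHz, appears at 24.35 kHz.
Distinct values: {4.7 kHz, 18 kHz, 20.95 kHz, 22.5 kHz, 24.35 kHz} → 5.

5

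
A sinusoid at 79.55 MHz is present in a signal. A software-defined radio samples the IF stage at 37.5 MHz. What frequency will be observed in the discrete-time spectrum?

4.55 MHz

79.55 MHz mod fs = 4.55 MHz.
4.55 MHz ≤ fs/2 = 18.75 MHz, appears at 4.55 MHz.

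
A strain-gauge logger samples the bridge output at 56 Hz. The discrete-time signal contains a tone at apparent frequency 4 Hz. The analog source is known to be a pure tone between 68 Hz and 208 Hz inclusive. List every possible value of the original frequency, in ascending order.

Frequencies that alias to 4 Hz are k·fs ± 4 Hz for integer k ≥ 0.
k=0: 4 Hz.
k=1: 52 Hz, 60 Hz.
k=2: 108 Hz, 116 Hz.
k=3: 164 Hz, 172 Hz.
k=4: 220 Hz, 228 Hz.
Within [68 Hz, 208 Hz]: 108 Hz, 116 Hz, 164 Hz, 172 Hz.

108 Hz, 116 Hz, 164 Hz, 172 Hz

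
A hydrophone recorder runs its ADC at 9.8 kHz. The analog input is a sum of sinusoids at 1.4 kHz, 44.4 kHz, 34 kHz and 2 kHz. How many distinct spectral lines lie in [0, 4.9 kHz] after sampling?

3

fs/2 = 4.9 kHz.
1.4 kHz ≤ fs/2 = 4.9 kHz, passes unchanged.
44.4 kHz mod fs = 5.2 kHz.
5.2 kHz > fs/2 = 4.9 kHz, folds to fs − 5.2 kHz = 4.6 kHz.
34 kHz mod fs = 4.6 kHz.
4.6 kHz ≤ fs/2 = 4.9 kHz, appears at 4.6 kHz.
2 kHz ≤ fs/2 = 4.9 kHz, passes unchanged.
Distinct values: {1.4 kHz, 2 kHz, 4.6 kHz} → 3.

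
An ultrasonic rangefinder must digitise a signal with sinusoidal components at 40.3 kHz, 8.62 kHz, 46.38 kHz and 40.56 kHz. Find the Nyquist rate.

92.76 kHz

Highest-frequency component: 46.38 kHz.
Nyquist rate = 2 × 46.38 kHz = 92.76 kHz.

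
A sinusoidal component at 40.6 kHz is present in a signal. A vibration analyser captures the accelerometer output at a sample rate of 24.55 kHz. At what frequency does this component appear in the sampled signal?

40.6 kHz mod fs = 16.05 kHz.
16.05 kHz > fs/2 = 12.275 kHz, folds to fs − 16.05 kHz = 8.5 kHz.

8.5 kHz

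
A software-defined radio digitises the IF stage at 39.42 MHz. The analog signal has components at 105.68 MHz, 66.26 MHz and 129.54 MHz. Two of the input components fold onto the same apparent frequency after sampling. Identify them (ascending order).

fs/2 = 19.71 MHz.
105.68 MHz mod fs = 26.84 MHz.
26.84 MHz > fs/2 = 19.71 MHz, folds to fs − 26.84 MHz = 12.58 MHz.
66.26 MHz mod fs = 26.84 MHz.
26.84 MHz > fs/2 = 19.71 MHz, folds to fs − 26.84 MHz = 12.58 MHz.
129.54 MHz mod fs = 11.28 MHz.
11.28 MHz ≤ fs/2 = 19.71 MHz, appears at 11.28 MHz.
66.26 MHz and 105.68 MHz both map to 12.58 MHz.

66.26 MHz, 105.68 MHz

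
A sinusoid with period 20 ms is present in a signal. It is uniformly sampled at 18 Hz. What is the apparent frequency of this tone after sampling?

T = 20 ms → f = 1/T = 50 Hz.
50 Hz mod fs = 14 Hz.
14 Hz > fs/2 = 9 Hz, folds to fs − 14 Hz = 4 Hz.

4 Hz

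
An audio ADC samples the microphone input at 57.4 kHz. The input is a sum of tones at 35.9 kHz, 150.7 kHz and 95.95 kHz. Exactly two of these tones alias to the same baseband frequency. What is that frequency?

fs/2 = 28.7 kHz.
35.9 kHz > fs/2 = 28.7 kHz, folds to fs − 35.9 kHz = 21.5 kHz.
150.7 kHz mod fs = 35.9 kHz.
35.9 kHz > fs/2 = 28.7 kHz, folds to fs − 35.9 kHz = 21.5 kHz.
95.95 kHz mod fs = 38.55 kHz.
38.55 kHz > fs/2 = 28.7 kHz, folds to fs − 38.55 kHz = 18.85 kHz.
35.9 kHz and 150.7 kHz both map to 21.5 kHz.

21.5 kHz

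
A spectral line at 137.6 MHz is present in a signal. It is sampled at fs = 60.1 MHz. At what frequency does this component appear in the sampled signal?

17.4 MHz

137.6 MHz mod fs = 17.4 MHz.
17.4 MHz ≤ fs/2 = 30.05 MHz, appears at 17.4 MHz.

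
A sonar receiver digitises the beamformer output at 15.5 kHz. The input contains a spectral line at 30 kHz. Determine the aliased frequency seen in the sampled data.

30 kHz mod fs = 14.5 kHz.
14.5 kHz > fs/2 = 7.75 kHz, folds to fs − 14.5 kHz = 1 kHz.

1 kHz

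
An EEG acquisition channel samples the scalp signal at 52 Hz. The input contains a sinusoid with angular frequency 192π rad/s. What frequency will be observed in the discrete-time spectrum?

8 Hz

ω = 192π rad/s → f = ω/(2π) = 96 Hz.
96 Hz mod fs = 44 Hz.
44 Hz > fs/2 = 26 Hz, folds to fs − 44 Hz = 8 Hz.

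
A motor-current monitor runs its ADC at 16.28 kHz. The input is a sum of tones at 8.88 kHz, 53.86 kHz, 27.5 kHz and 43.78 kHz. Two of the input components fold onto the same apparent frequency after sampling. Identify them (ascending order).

27.5 kHz, 43.78 kHz

fs/2 = 8.14 kHz.
8.88 kHz > fs/2 = 8.14 kHz, folds to fs − 8.88 kHz = 7.4 kHz.
53.86 kHz mod fs = 5.02 kHz.
5.02 kHz ≤ fs/2 = 8.14 kHz, appears at 5.02 kHz.
27.5 kHz mod fs = 11.22 kHz.
11.22 kHz > fs/2 = 8.14 kHz, folds to fs − 11.22 kHz = 5.06 kHz.
43.78 kHz mod fs = 11.22 kHz.
11.22 kHz > fs/2 = 8.14 kHz, folds to fs − 11.22 kHz = 5.06 kHz.
27.5 kHz and 43.78 kHz both map to 5.06 kHz.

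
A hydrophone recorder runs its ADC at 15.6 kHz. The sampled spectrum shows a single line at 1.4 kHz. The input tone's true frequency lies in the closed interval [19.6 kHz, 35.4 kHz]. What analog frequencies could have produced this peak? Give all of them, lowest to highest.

Frequencies that alias to 1.4 kHz are k·fs ± 1.4 kHz for integer k ≥ 0.
k=0: 1.4 kHz.
k=1: 14.2 kHz, 17 kHz.
k=2: 29.8 kHz, 32.6 kHz.
k=3: 45.4 kHz, 48.2 kHz.
Within [19.6 kHz, 35.4 kHz]: 29.8 kHz, 32.6 kHz.

29.8 kHz, 32.6 kHz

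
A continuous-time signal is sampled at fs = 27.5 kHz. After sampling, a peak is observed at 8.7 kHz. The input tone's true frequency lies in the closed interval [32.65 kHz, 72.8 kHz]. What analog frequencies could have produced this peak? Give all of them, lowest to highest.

36.2 kHz, 46.3 kHz, 63.7 kHz

Frequencies that alias to 8.7 kHz are k·fs ± 8.7 kHz for integer k ≥ 0.
k=0: 8.7 kHz.
k=1: 18.8 kHz, 36.2 kHz.
k=2: 46.3 kHz, 63.7 kHz.
k=3: 73.8 kHz, 91.2 kHz.
Within [32.65 kHz, 72.8 kHz]: 36.2 kHz, 46.3 kHz, 63.7 kHz.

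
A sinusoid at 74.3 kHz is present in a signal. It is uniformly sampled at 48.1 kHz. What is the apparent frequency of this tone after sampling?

74.3 kHz mod fs = 26.2 kHz.
26.2 kHz > fs/2 = 24.05 kHz, folds to fs − 26.2 kHz = 21.9 kHz.

21.9 kHz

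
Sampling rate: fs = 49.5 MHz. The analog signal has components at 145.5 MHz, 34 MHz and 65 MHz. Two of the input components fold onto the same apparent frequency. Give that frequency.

15.5 MHz

fs/2 = 24.75 MHz.
145.5 MHz mod fs = 46.5 MHz.
46.5 MHz > fs/2 = 24.75 MHz, folds to fs − 46.5 MHz = 3 MHz.
34 MHz > fs/2 = 24.75 MHz, folds to fs − 34 MHz = 15.5 MHz.
65 MHz mod fs = 15.5 MHz.
15.5 MHz ≤ fs/2 = 24.75 MHz, appears at 15.5 MHz.
34 MHz and 65 MHz both map to 15.5 MHz.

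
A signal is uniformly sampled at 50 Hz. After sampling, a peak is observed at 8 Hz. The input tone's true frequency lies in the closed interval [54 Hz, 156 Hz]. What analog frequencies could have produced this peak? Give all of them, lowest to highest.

Frequencies that alias to 8 Hz are k·fs ± 8 Hz for integer k ≥ 0.
k=0: 8 Hz.
k=1: 42 Hz, 58 Hz.
k=2: 92 Hz, 108 Hz.
k=3: 142 Hz, 158 Hz.
k=4: 192 Hz, 208 Hz.
Within [54 Hz, 156 Hz]: 58 Hz, 92 Hz, 108 Hz, 142 Hz.

58 Hz, 92 Hz, 108 Hz, 142 Hz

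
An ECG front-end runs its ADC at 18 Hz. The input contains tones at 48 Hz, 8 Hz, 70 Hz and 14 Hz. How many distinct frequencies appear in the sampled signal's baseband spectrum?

fs/2 = 9 Hz.
48 Hz mod fs = 12 Hz.
12 Hz > fs/2 = 9 Hz, folds to fs − 12 Hz = 6 Hz.
8 Hz ≤ fs/2 = 9 Hz, passes unchanged.
70 Hz mod fs = 16 Hz.
16 Hz > fs/2 = 9 Hz, folds to fs − 16 Hz = 2 Hz.
14 Hz > fs/2 = 9 Hz, folds to fs − 14 Hz = 4 Hz.
Distinct values: {2 Hz, 4 Hz, 6 Hz, 8 Hz} → 4.

4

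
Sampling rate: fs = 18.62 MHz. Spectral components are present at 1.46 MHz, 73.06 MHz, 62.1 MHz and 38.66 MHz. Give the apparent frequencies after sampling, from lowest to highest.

1.42 MHz, 1.46 MHz, 6.24 MHz

fs/2 = 9.31 MHz.
1.46 MHz ≤ fs/2 = 9.31 MHz, passes unchanged.
73.06 MHz mod fs = 17.2 MHz.
17.2 MHz > fs/2 = 9.31 MHz, folds to fs − 17.2 MHz = 1.42 MHz.
62.1 MHz mod fs = 6.24 MHz.
6.24 MHz ≤ fs/2 = 9.31 MHz, appears at 6.24 MHz.
38.66 MHz mod fs = 1.42 MHz.
1.42 MHz ≤ fs/2 = 9.31 MHz, appears at 1.42 MHz.
Distinct values: {1.42 MHz, 1.46 MHz, 6.24 MHz}.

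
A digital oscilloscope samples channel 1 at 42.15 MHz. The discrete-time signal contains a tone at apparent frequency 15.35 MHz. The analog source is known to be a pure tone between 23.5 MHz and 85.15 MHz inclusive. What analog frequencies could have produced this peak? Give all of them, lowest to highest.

26.8 MHz, 57.5 MHz, 68.95 MHz

Frequencies that alias to 15.35 MHz are k·fs ± 15.35 MHz for integer k ≥ 0.
k=0: 15.35 MHz.
k=1: 26.8 MHz, 57.5 MHz.
k=2: 68.95 MHz, 99.65 MHz.
k=3: 111.1 MHz, 141.8 MHz.
Within [23.5 MHz, 85.15 MHz]: 26.8 MHz, 57.5 MHz, 68.95 MHz.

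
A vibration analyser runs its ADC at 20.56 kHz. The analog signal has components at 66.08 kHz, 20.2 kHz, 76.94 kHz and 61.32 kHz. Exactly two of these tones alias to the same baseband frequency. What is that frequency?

0.36 kHz

fs/2 = 10.28 kHz.
66.08 kHz mod fs = 4.4 kHz.
4.4 kHz ≤ fs/2 = 10.28 kHz, appears at 4.4 kHz.
20.2 kHz > fs/2 = 10.28 kHz, folds to fs − 20.2 kHz = 0.36 kHz.
76.94 kHz mod fs = 15.26 kHz.
15.26 kHz > fs/2 = 10.28 kHz, folds to fs − 15.26 kHz = 5.3 kHz.
61.32 kHz mod fs = 20.2 kHz.
20.2 kHz > fs/2 = 10.28 kHz, folds to fs − 20.2 kHz = 0.36 kHz.
20.2 kHz and 61.32 kHz both map to 0.36 kHz.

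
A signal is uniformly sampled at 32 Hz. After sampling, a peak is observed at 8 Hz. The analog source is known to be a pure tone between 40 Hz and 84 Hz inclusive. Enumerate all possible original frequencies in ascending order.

40 Hz, 56 Hz, 72 Hz

Frequencies that alias to 8 Hz are k·fs ± 8 Hz for integer k ≥ 0.
k=0: 8 Hz.
k=1: 24 Hz, 40 Hz.
k=2: 56 Hz, 72 Hz.
k=3: 88 Hz, 104 Hz.
Within [40 Hz, 84 Hz]: 40 Hz, 56 Hz, 72 Hz.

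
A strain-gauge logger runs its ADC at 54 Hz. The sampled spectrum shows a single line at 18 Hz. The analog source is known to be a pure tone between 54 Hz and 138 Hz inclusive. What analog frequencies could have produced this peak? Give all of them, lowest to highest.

72 Hz, 90 Hz, 126 Hz

Frequencies that alias to 18 Hz are k·fs ± 18 Hz for integer k ≥ 0.
k=0: 18 Hz.
k=1: 36 Hz, 72 Hz.
k=2: 90 Hz, 126 Hz.
k=3: 144 Hz, 180 Hz.
Within [54 Hz, 138 Hz]: 72 Hz, 90 Hz, 126 Hz.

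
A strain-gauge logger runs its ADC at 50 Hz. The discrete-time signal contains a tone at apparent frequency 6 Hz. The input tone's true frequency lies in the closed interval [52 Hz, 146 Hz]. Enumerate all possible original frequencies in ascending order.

56 Hz, 94 Hz, 106 Hz, 144 Hz

Frequencies that alias to 6 Hz are k·fs ± 6 Hz for integer k ≥ 0.
k=0: 6 Hz.
k=1: 44 Hz, 56 Hz.
k=2: 94 Hz, 106 Hz.
k=3: 144 Hz, 156 Hz.
k=4: 194 Hz, 206 Hz.
Within [52 Hz, 146 Hz]: 56 Hz, 94 Hz, 106 Hz, 144 Hz.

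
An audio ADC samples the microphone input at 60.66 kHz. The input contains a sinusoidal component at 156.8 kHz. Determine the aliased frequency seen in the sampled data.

25.18 kHz

156.8 kHz mod fs = 35.48 kHz.
35.48 kHz > fs/2 = 30.33 kHz, folds to fs − 35.48 kHz = 25.18 kHz.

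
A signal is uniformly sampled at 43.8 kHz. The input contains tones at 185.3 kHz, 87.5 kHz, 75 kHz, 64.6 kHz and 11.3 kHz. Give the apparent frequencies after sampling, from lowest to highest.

fs/2 = 21.9 kHz.
185.3 kHz mod fs = 10.1 kHz.
10.1 kHz ≤ fs/2 = 21.9 kHz, appears at 10.1 kHz.
87.5 kHz mod fs = 43.7 kHz.
43.7 kHz > fs/2 = 21.9 kHz, folds to fs − 43.7 kHz = 0.1 kHz.
75 kHz mod fs = 31.2 kHz.
31.2 kHz > fs/2 = 21.9 kHz, folds to fs − 31.2 kHz = 12.6 kHz.
64.6 kHz mod fs = 20.8 kHz.
20.8 kHz ≤ fs/2 = 21.9 kHz, appears at 20.8 kHz.
11.3 kHz ≤ fs/2 = 21.9 kHz, passes unchanged.
Distinct values: {0.1 kHz, 10.1 kHz, 11.3 kHz, 12.6 kHz, 20.8 kHz}.

0.1 kHz, 10.1 kHz, 11.3 kHz, 12.6 kHz, 20.8 kHz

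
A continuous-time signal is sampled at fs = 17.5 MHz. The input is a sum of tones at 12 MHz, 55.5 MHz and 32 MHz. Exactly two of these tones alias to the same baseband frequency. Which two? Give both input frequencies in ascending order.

32 MHz, 55.5 MHz

fs/2 = 8.75 MHz.
12 MHz > fs/2 = 8.75 MHz, folds to fs − 12 MHz = 5.5 MHz.
55.5 MHz mod fs = 3 MHz.
3 MHz ≤ fs/2 = 8.75 MHz, appears at 3 MHz.
32 MHz mod fs = 14.5 MHz.
14.5 MHz > fs/2 = 8.75 MHz, folds to fs − 14.5 MHz = 3 MHz.
32 MHz and 55.5 MHz both map to 3 MHz.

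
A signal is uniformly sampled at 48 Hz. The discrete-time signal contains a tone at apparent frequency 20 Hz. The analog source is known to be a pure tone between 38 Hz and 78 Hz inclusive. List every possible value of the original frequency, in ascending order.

68 Hz, 76 Hz

Frequencies that alias to 20 Hz are k·fs ± 20 Hz for integer k ≥ 0.
k=0: 20 Hz.
k=1: 28 Hz, 68 Hz.
k=2: 76 Hz, 116 Hz.
k=3: 124 Hz, 164 Hz.
Within [38 Hz, 78 Hz]: 68 Hz, 76 Hz.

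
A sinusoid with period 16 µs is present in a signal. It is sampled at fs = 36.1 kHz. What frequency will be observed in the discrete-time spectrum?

T = 16 µs → f = 1/T = 62.5 kHz.
62.5 kHz mod fs = 26.4 kHz.
26.4 kHz > fs/2 = 18.05 kHz, folds to fs − 26.4 kHz = 9.7 kHz.

9.7 kHz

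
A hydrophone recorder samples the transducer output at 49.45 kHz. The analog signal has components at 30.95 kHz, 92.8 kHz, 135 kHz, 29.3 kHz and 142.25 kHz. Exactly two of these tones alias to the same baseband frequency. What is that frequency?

fs/2 = 24.725 kHz.
30.95 kHz > fs/2 = 24.725 kHz, folds to fs − 30.95 kHz = 18.5 kHz.
92.8 kHz mod fs = 43.35 kHz.
43.35 kHz > fs/2 = 24.725 kHz, folds to fs − 43.35 kHz = 6.1 kHz.
135 kHz mod fs = 36.1 kHz.
36.1 kHz > fs/2 = 24.725 kHz, folds to fs − 36.1 kHz = 13.35 kHz.
29.3 kHz > fs/2 = 24.725 kHz, folds to fs − 29.3 kHz = 20.15 kHz.
142.25 kHz mod fs = 43.35 kHz.
43.35 kHz > fs/2 = 24.725 kHz, folds to fs − 43.35 kHz = 6.1 kHz.
92.8 kHz and 142.25 kHz both map to 6.1 kHz.

6.1 kHz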